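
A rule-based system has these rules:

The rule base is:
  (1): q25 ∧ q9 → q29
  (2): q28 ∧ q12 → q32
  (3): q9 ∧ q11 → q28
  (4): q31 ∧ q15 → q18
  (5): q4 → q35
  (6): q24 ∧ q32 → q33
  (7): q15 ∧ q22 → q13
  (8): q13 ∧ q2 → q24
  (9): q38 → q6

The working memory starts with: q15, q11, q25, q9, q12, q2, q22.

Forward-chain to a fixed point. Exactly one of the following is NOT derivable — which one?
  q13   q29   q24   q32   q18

q18

Round 1 — (1), (3), (7), derive q29, q28, q13.
Round 2 — (2), (8), derive q32, q24.
Round 3 — (6), derive q33.
Derived: q24 (round 2), q13 (round 1), q29 (round 1), q32 (round 2). q18 never appears in any round.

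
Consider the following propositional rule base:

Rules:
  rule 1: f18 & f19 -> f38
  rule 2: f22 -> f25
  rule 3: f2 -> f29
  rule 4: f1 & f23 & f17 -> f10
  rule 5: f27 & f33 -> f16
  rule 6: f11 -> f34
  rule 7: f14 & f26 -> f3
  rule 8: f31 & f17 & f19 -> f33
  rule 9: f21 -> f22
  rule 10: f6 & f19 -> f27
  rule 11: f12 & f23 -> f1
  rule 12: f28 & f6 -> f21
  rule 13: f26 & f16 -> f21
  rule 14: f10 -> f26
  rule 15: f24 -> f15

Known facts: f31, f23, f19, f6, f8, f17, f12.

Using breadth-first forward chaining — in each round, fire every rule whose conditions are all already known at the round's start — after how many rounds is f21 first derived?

Round 1: rule 8 [f31 & f17 & f19 -> f33]; rule 10 [f6 & f19 -> f27]; rule 11 [f12 & f23 -> f1]. Adds f33, f27, f1.
Round 2: rule 4 [f1 & f23 & f17 -> f10]; rule 5 [f27 & f33 -> f16]. Adds f10, f16.
Round 3: rule 14 [f10 -> f26]. Adds f26.
Round 4: rule 13 [f26 & f16 -> f21]. Adds f21.
f21 first appears in round 4.

4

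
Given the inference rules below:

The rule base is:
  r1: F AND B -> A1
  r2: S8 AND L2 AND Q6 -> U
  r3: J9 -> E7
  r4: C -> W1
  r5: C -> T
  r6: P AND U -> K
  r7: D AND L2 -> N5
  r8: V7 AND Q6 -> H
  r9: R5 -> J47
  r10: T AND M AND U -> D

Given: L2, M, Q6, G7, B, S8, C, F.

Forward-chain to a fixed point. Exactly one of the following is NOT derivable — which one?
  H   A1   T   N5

H

Round 1 — r1, r2, r4, r5, derive A1, U, W1, T.
Round 2 — r10, derive D.
Round 3 — r7, derive N5.
Derived: N5 (round 3), T (round 1), A1 (round 1). H never appears in any round.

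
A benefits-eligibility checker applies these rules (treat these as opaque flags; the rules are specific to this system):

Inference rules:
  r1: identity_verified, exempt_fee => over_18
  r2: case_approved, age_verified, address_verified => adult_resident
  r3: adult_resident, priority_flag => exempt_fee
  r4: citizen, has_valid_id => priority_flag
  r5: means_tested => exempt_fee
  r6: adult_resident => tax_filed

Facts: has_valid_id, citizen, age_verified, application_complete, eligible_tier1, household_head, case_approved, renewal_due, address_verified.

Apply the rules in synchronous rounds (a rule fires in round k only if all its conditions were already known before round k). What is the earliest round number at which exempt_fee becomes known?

2

Round 1: r2 [case_approved, age_verified, address_verified => adult_resident]; r4 [citizen, has_valid_id => priority_flag]. New: adult_resident, priority_flag.
Round 2: r3 [adult_resident, priority_flag => exempt_fee]; r6 [adult_resident => tax_filed]. New: exempt_fee, tax_filed.
exempt_fee first appears in round 2.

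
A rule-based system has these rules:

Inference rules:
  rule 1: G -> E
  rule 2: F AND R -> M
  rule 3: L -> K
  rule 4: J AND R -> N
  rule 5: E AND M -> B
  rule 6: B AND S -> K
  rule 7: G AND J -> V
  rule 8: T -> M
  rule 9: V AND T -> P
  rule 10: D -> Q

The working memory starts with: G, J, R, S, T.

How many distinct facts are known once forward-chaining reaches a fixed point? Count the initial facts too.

Round 1 fires rule 1, rule 4, rule 7, rule 8, giving E, N, V, M.
Round 2 fires rule 5, rule 9, giving B, P.
Round 3 fires rule 6, giving K.
Closure: {B, E, G, J, K, M, N, P, R, S, T, V} — 12 facts.

12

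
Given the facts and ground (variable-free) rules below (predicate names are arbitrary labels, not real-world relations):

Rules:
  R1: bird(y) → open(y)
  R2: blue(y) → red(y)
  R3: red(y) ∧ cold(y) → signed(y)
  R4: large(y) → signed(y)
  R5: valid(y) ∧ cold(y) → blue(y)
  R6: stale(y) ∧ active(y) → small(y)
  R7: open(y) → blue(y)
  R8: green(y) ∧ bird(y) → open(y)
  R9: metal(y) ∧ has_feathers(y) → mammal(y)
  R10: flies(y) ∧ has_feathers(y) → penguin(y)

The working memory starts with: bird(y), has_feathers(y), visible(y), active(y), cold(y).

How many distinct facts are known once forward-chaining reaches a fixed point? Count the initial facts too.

[1] R1 [bird(y) → open(y)]. ⇒ new: open(y).
[2] R7 [open(y) → blue(y)]. ⇒ new: blue(y).
[3] R2 [blue(y) → red(y)]. ⇒ new: red(y).
[4] R3 [red(y) ∧ cold(y) → signed(y)]. ⇒ new: signed(y).
Closure: {active(y), bird(y), blue(y), cold(y), has_feathers(y), open(y), red(y), signed(y), visible(y)} — 9 facts.

9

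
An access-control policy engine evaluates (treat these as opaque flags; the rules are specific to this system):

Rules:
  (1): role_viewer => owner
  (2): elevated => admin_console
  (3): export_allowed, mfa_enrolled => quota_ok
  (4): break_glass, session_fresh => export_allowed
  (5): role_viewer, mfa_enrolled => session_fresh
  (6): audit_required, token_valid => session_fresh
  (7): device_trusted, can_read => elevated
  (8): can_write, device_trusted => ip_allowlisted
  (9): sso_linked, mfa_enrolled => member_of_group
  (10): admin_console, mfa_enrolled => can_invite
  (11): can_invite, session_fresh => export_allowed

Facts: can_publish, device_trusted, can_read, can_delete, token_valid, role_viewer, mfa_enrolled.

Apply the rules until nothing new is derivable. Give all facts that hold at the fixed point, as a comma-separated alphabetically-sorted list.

admin_console, can_delete, can_invite, can_publish, can_read, device_trusted, elevated, export_allowed, mfa_enrolled, owner, quota_ok, role_viewer, session_fresh, token_valid

Round 1 fires (1), (5), (7), giving owner, session_fresh, elevated.
Round 2 fires (2), giving admin_console.
Round 3 fires (10), giving can_invite.
Round 4 fires (11), giving export_allowed.
Round 5 fires (3), giving quota_ok.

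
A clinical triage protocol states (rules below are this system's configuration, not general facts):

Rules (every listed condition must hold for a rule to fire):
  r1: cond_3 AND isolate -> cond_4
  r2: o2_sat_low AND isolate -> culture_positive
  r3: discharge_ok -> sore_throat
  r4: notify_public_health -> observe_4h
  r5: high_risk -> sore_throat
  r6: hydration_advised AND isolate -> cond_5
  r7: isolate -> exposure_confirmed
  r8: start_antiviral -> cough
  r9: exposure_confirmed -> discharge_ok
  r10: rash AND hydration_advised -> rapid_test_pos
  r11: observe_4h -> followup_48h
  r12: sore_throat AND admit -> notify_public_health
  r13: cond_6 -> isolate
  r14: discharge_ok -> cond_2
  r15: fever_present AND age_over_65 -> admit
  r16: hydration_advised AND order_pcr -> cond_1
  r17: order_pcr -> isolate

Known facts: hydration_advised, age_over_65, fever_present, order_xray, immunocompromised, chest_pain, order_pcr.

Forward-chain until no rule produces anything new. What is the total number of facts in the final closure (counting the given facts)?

18

Round 1: r15 [fever_present AND age_over_65 -> admit]; r16 [hydration_advised AND order_pcr -> cond_1]; r17 [order_pcr -> isolate]. New: admit, cond_1, isolate.
Round 2: r6 [hydration_advised AND isolate -> cond_5]; r7 [isolate -> exposure_confirmed]. New: cond_5, exposure_confirmed.
Round 3: r9 [exposure_confirmed -> discharge_ok]. New: discharge_ok.
Round 4: r3 [discharge_ok -> sore_throat]; r14 [discharge_ok -> cond_2]. New: sore_throat, cond_2.
Round 5: r12 [sore_throat AND admit -> notify_public_health]. New: notify_public_health.
Round 6: r4 [notify_public_health -> observe_4h]. New: observe_4h.
Round 7: r11 [observe_4h -> followup_48h]. New: followup_48h.
Closure: {admit, age_over_65, chest_pain, cond_1, cond_2, cond_5, discharge_ok, exposure_confirmed, fever_present, followup_48h, hydration_advised, immunocompromised, isolate, notify_public_health, observe_4h, order_pcr, order_xray, sore_throat} — 18 facts.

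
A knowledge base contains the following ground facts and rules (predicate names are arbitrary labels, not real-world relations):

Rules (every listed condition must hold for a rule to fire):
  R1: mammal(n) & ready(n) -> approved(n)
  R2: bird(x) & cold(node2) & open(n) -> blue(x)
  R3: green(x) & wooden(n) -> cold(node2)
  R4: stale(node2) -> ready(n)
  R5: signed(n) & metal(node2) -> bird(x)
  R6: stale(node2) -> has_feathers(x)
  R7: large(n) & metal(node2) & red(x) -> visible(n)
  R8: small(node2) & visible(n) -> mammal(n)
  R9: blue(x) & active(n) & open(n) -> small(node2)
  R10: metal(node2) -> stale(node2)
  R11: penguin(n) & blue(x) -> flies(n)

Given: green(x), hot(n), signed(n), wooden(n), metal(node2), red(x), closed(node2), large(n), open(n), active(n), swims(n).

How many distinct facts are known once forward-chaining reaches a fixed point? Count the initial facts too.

[1] R3 [green(x) & wooden(n) -> cold(node2)]; R5 [signed(n) & metal(node2) -> bird(x)]; R7 [large(n) & metal(node2) & red(x) -> visible(n)]; R10 [metal(node2) -> stale(node2)]. ⇒ new: cold(node2), bird(x), visible(n), stale(node2).
[2] R2 [bird(x) & cold(node2) & open(n) -> blue(x)]; R4 [stale(node2) -> ready(n)]; R6 [stale(node2) -> has_feathers(x)]. ⇒ new: blue(x), ready(n), has_feathers(x).
[3] R9 [blue(x) & active(n) & open(n) -> small(node2)]. ⇒ new: small(node2).
[4] R8 [small(node2) & visible(n) -> mammal(n)]. ⇒ new: mammal(n).
[5] R1 [mammal(n) & ready(n) -> approved(n)]. ⇒ new: approved(n).
Closure: {active(n), approved(n), bird(x), blue(x), closed(node2), cold(node2), green(x), has_feathers(x), hot(n), large(n), mammal(n), metal(node2), open(n), ready(n), red(x), signed(n), small(node2), stale(node2), swims(n), visible(n), wooden(n)} — 21 facts.

21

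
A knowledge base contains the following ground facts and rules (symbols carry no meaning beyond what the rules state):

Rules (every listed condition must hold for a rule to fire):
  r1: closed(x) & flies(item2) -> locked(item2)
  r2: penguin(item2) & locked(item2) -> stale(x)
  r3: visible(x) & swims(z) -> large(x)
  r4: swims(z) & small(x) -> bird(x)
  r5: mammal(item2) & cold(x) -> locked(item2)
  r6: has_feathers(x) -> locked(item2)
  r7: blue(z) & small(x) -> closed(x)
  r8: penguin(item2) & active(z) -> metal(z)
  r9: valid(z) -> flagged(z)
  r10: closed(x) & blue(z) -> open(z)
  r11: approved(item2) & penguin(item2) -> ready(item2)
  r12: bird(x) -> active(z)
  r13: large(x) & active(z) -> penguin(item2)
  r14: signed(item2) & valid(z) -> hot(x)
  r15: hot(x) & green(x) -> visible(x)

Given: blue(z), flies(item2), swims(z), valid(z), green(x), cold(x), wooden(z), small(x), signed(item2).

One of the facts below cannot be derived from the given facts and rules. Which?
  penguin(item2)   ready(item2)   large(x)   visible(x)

Round 1 fires r4, r7, r9, r14, giving bird(x), closed(x), flagged(z), hot(x).
Round 2 fires r1, r10, r12, r15, giving locked(item2), open(z), active(z), visible(x).
Round 3 fires r3, giving large(x).
Round 4 fires r13, giving penguin(item2).
Round 5 fires r2, r8, giving stale(x), metal(z).
Derived: large(x) (round 3), penguin(item2) (round 4), visible(x) (round 2). ready(item2) never appears in any round.

ready(item2)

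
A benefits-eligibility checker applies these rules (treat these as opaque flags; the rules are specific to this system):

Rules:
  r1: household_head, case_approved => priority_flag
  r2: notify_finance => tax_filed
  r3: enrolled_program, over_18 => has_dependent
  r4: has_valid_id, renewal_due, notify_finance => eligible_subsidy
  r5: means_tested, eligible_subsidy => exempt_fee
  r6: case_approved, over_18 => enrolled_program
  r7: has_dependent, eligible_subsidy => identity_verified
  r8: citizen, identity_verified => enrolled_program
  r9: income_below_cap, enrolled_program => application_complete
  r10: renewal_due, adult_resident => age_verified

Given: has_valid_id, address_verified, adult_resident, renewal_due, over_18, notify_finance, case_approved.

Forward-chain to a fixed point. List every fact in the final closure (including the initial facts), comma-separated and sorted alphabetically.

Round 1 fires r2, r4, r6, r10, giving tax_filed, eligible_subsidy, enrolled_program, age_verified.
Round 2 fires r3, giving has_dependent.
Round 3 fires r7, giving identity_verified.

address_verified, adult_resident, age_verified, case_approved, eligible_subsidy, enrolled_program, has_dependent, has_valid_id, identity_verified, notify_finance, over_18, renewal_due, tax_filed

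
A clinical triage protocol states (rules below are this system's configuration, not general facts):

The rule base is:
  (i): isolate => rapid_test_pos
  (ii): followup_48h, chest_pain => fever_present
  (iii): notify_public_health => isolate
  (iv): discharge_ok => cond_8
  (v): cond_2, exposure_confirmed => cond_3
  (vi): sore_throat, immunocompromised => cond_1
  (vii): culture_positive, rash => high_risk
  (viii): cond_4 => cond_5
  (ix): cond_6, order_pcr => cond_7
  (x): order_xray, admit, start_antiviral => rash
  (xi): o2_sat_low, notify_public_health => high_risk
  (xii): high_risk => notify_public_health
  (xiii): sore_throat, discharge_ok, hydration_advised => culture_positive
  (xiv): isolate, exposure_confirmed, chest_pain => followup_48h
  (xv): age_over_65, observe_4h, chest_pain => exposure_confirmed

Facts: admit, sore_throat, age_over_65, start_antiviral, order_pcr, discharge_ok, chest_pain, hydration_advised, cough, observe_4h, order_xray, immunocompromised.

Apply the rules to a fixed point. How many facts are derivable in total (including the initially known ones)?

23

Round 1: (iv) [discharge_ok => cond_8]; (vi) [sore_throat, immunocompromised => cond_1]; (x) [order_xray, admit, start_antiviral => rash]; (xiii) [sore_throat, discharge_ok, hydration_advised => culture_positive]; (xv) [age_over_65, observe_4h, chest_pain => exposure_confirmed]. Adds cond_8, cond_1, rash, culture_positive, exposure_confirmed.
Round 2: (vii) [culture_positive, rash => high_risk]. Adds high_risk.
Round 3: (xii) [high_risk => notify_public_health]. Adds notify_public_health.
Round 4: (iii) [notify_public_health => isolate]. Adds isolate.
Round 5: (i) [isolate => rapid_test_pos]; (xiv) [isolate, exposure_confirmed, chest_pain => followup_48h]. Adds rapid_test_pos, followup_48h.
Round 6: (ii) [followup_48h, chest_pain => fever_present]. Adds fever_present.
Closure: {admit, age_over_65, chest_pain, cond_1, cond_8, cough, culture_positive, discharge_ok, exposure_confirmed, fever_present, followup_48h, high_risk, hydration_advised, immunocompromised, isolate, notify_public_health, observe_4h, order_pcr, order_xray, rapid_test_pos, rash, sore_throat, start_antiviral} — 23 facts.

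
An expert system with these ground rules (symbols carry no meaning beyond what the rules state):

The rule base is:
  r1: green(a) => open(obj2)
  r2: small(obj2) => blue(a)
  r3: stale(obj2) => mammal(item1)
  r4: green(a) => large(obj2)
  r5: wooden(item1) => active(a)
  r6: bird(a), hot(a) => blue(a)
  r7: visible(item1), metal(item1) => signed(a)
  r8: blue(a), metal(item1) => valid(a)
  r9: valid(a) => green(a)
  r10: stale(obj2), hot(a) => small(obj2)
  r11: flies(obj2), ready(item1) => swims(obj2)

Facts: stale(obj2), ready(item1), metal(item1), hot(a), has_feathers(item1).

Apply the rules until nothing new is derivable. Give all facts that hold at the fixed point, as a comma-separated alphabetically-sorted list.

blue(a), green(a), has_feathers(item1), hot(a), large(obj2), mammal(item1), metal(item1), open(obj2), ready(item1), small(obj2), stale(obj2), valid(a)

[1] r3 [stale(obj2) => mammal(item1)]; r10 [stale(obj2), hot(a) => small(obj2)]. ⇒ new: mammal(item1), small(obj2).
[2] r2 [small(obj2) => blue(a)]. ⇒ new: blue(a).
[3] r8 [blue(a), metal(item1) => valid(a)]. ⇒ new: valid(a).
[4] r9 [valid(a) => green(a)]. ⇒ new: green(a).
[5] r1 [green(a) => open(obj2)]; r4 [green(a) => large(obj2)]. ⇒ new: open(obj2), large(obj2).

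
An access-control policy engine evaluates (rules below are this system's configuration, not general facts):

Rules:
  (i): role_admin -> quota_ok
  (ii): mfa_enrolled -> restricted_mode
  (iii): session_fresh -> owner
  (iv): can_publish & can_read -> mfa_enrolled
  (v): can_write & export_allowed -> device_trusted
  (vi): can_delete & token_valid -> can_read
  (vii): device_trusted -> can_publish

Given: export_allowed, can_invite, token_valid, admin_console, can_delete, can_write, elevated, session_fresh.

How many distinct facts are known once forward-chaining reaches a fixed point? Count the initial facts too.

[1] (iii) [session_fresh -> owner]; (v) [can_write & export_allowed -> device_trusted]; (vi) [can_delete & token_valid -> can_read]. ⇒ new: owner, device_trusted, can_read.
[2] (vii) [device_trusted -> can_publish]. ⇒ new: can_publish.
[3] (iv) [can_publish & can_read -> mfa_enrolled]. ⇒ new: mfa_enrolled.
[4] (ii) [mfa_enrolled -> restricted_mode]. ⇒ new: restricted_mode.
Closure: {admin_console, can_delete, can_invite, can_publish, can_read, can_write, device_trusted, elevated, export_allowed, mfa_enrolled, owner, restricted_mode, session_fresh, token_valid} — 14 facts.

14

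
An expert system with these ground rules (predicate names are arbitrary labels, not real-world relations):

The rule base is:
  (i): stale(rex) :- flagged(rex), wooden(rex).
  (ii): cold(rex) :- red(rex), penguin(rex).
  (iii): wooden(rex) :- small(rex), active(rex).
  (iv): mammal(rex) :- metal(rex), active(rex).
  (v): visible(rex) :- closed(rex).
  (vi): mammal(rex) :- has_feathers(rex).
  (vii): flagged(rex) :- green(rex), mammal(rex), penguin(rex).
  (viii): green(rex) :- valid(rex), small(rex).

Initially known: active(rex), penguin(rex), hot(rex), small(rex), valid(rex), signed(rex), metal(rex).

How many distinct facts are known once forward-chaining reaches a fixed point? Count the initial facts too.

12

[1] (iii) [wooden(rex) :- small(rex), active(rex).]; (iv) [mammal(rex) :- metal(rex), active(rex).]; (viii) [green(rex) :- valid(rex), small(rex).]. ⇒ new: wooden(rex), mammal(rex), green(rex).
[2] (vii) [flagged(rex) :- green(rex), mammal(rex), penguin(rex).]. ⇒ new: flagged(rex).
[3] (i) [stale(rex) :- flagged(rex), wooden(rex).]. ⇒ new: stale(rex).
Closure: {active(rex), flagged(rex), green(rex), hot(rex), mammal(rex), metal(rex), penguin(rex), signed(rex), small(rex), stale(rex), valid(rex), wooden(rex)} — 12 facts.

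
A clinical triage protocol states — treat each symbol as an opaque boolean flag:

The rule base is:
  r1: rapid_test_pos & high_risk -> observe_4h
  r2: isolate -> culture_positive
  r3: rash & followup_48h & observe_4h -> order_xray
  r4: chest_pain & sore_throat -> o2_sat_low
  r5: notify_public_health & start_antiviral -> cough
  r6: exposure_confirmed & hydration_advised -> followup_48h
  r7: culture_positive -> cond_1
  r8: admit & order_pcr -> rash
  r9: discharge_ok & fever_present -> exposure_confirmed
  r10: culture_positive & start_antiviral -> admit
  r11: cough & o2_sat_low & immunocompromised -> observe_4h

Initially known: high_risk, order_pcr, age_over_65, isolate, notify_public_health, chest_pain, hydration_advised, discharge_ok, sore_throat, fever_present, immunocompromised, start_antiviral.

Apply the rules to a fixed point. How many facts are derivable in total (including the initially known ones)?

Round 1: r2 [isolate -> culture_positive]; r4 [chest_pain & sore_throat -> o2_sat_low]; r5 [notify_public_health & start_antiviral -> cough]; r9 [discharge_ok & fever_present -> exposure_confirmed]. Adds culture_positive, o2_sat_low, cough, exposure_confirmed.
Round 2: r6 [exposure_confirmed & hydration_advised -> followup_48h]; r7 [culture_positive -> cond_1]; r10 [culture_positive & start_antiviral -> admit]; r11 [cough & o2_sat_low & immunocompromised -> observe_4h]. Adds followup_48h, cond_1, admit, observe_4h.
Round 3: r8 [admit & order_pcr -> rash]. Adds rash.
Round 4: r3 [rash & followup_48h & observe_4h -> order_xray]. Adds order_xray.
Closure: {admit, age_over_65, chest_pain, cond_1, cough, culture_positive, discharge_ok, exposure_confirmed, fever_present, followup_48h, high_risk, hydration_advised, immunocompromised, isolate, notify_public_health, o2_sat_low, observe_4h, order_pcr, order_xray, rash, sore_throat, start_antiviral} — 22 facts.

22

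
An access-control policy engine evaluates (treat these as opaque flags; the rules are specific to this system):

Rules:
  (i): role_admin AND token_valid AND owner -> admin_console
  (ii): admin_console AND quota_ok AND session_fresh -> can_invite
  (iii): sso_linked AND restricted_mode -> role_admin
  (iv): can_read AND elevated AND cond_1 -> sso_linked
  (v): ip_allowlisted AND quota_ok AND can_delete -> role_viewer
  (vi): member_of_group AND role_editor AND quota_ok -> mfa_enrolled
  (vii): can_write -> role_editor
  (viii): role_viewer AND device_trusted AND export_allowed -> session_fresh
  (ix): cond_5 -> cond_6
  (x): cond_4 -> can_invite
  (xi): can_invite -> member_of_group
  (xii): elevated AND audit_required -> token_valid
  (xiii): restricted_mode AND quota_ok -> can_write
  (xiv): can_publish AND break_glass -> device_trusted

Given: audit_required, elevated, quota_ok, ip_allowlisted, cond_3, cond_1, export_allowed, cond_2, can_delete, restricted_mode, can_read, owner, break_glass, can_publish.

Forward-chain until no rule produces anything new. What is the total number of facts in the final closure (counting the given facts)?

26

Round 1: (iv) [can_read AND elevated AND cond_1 -> sso_linked]; (v) [ip_allowlisted AND quota_ok AND can_delete -> role_viewer]; (xii) [elevated AND audit_required -> token_valid]; (xiii) [restricted_mode AND quota_ok -> can_write]; (xiv) [can_publish AND break_glass -> device_trusted]. New: sso_linked, role_viewer, token_valid, can_write, device_trusted.
Round 2: (iii) [sso_linked AND restricted_mode -> role_admin]; (vii) [can_write -> role_editor]; (viii) [role_viewer AND device_trusted AND export_allowed -> session_fresh]. New: role_admin, role_editor, session_fresh.
Round 3: (i) [role_admin AND token_valid AND owner -> admin_console]. New: admin_console.
Round 4: (ii) [admin_console AND quota_ok AND session_fresh -> can_invite]. New: can_invite.
Round 5: (xi) [can_invite -> member_of_group]. New: member_of_group.
Round 6: (vi) [member_of_group AND role_editor AND quota_ok -> mfa_enrolled]. New: mfa_enrolled.
Closure: {admin_console, audit_required, break_glass, can_delete, can_invite, can_publish, can_read, can_write, cond_1, cond_2, cond_3, device_trusted, elevated, export_allowed, ip_allowlisted, member_of_group, mfa_enrolled, owner, quota_ok, restricted_mode, role_admin, role_editor, role_viewer, session_fresh, sso_linked, token_valid} — 26 facts.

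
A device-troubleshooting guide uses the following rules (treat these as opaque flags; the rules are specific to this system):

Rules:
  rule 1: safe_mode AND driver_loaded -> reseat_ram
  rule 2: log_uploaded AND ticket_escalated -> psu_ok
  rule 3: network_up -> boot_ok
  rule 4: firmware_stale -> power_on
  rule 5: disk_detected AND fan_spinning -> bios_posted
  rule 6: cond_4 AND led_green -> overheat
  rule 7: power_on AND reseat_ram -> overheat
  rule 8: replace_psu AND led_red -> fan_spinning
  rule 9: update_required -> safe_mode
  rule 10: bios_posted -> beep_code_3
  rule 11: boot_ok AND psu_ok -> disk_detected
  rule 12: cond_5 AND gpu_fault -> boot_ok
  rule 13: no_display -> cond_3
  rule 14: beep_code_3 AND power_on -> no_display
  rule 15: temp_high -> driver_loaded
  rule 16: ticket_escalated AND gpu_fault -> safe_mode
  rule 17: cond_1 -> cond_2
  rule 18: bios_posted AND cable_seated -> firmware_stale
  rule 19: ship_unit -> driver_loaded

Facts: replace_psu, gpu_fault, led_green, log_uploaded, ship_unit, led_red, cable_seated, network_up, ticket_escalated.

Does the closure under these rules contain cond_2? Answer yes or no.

Round 1 fires rule 2, rule 3, rule 8, rule 16, rule 19, giving psu_ok, boot_ok, fan_spinning, safe_mode, driver_loaded.
Round 2 fires rule 1, rule 11, giving reseat_ram, disk_detected.
Round 3 fires rule 5, giving bios_posted.
Round 4 fires rule 10, rule 18, giving beep_code_3, firmware_stale.
Round 5 fires rule 4, giving power_on.
Round 6 fires rule 7, rule 14, giving overheat, no_display.
Round 7 fires rule 13, giving cond_3.
Fixed point reached. cond_2 is concluded only by rule 17; rule 17 needs cond_1 (never derived).

no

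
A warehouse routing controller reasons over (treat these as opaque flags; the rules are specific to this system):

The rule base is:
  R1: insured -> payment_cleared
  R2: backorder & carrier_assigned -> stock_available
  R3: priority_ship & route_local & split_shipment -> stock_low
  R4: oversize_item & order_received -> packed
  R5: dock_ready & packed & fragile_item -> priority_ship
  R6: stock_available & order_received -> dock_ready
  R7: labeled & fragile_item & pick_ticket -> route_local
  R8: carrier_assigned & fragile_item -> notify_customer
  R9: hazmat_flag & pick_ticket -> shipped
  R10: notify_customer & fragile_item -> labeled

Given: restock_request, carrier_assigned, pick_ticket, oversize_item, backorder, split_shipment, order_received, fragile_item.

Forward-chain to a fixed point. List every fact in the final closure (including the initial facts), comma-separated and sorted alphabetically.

Round 1: R2 [backorder & carrier_assigned -> stock_available]; R4 [oversize_item & order_received -> packed]; R8 [carrier_assigned & fragile_item -> notify_customer]. New: stock_available, packed, notify_customer.
Round 2: R6 [stock_available & order_received -> dock_ready]; R10 [notify_customer & fragile_item -> labeled]. New: dock_ready, labeled.
Round 3: R5 [dock_ready & packed & fragile_item -> priority_ship]; R7 [labeled & fragile_item & pick_ticket -> route_local]. New: priority_ship, route_local.
Round 4: R3 [priority_ship & route_local & split_shipment -> stock_low]. New: stock_low.

backorder, carrier_assigned, dock_ready, fragile_item, labeled, notify_customer, order_received, oversize_item, packed, pick_ticket, priority_ship, restock_request, route_local, split_shipment, stock_available, stock_low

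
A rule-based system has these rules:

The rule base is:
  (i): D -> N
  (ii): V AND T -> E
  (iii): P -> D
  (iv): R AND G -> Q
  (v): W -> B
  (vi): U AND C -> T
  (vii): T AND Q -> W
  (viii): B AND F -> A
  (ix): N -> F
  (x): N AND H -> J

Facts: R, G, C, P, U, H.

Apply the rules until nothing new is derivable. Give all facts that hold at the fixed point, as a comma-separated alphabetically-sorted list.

A, B, C, D, F, G, H, J, N, P, Q, R, T, U, W

Round 1: (iii) [P -> D]; (iv) [R AND G -> Q]; (vi) [U AND C -> T]. Adds D, Q, T.
Round 2: (i) [D -> N]; (vii) [T AND Q -> W]. Adds N, W.
Round 3: (v) [W -> B]; (ix) [N -> F]; (x) [N AND H -> J]. Adds B, F, J.
Round 4: (viii) [B AND F -> A]. Adds A.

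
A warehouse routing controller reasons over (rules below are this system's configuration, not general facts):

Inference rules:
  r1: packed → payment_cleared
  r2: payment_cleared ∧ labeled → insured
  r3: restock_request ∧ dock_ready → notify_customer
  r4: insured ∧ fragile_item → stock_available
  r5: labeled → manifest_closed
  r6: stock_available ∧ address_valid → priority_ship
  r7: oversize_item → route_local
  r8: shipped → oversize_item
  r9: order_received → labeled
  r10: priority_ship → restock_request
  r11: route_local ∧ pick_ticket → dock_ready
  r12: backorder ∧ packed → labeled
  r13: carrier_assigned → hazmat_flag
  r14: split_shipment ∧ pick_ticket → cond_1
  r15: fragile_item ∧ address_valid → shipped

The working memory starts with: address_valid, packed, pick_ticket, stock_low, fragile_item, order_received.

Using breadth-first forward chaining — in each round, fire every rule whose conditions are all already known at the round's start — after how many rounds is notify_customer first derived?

[1] r1 [packed → payment_cleared]; r9 [order_received → labeled]; r15 [fragile_item ∧ address_valid → shipped]. ⇒ new: payment_cleared, labeled, shipped.
[2] r2 [payment_cleared ∧ labeled → insured]; r5 [labeled → manifest_closed]; r8 [shipped → oversize_item]. ⇒ new: insured, manifest_closed, oversize_item.
[3] r4 [insured ∧ fragile_item → stock_available]; r7 [oversize_item → route_local]. ⇒ new: stock_available, route_local.
[4] r6 [stock_available ∧ address_valid → priority_ship]; r11 [route_local ∧ pick_ticket → dock_ready]. ⇒ new: priority_ship, dock_ready.
[5] r10 [priority_ship → restock_request]. ⇒ new: restock_request.
[6] r3 [restock_request ∧ dock_ready → notify_customer]. ⇒ new: notify_customer.
notify_customer first appears in round 6.

6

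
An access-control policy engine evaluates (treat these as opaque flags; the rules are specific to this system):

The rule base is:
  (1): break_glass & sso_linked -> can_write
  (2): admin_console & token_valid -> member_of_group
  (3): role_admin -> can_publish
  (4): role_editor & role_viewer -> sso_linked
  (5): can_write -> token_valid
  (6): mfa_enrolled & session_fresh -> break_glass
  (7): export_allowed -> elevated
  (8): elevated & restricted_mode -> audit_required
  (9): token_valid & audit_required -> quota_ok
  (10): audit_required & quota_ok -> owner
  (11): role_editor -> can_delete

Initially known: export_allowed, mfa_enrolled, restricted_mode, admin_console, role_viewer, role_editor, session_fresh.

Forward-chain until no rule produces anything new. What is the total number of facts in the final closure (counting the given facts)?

17

Round 1 — (4), (6), (7), (11), derive sso_linked, break_glass, elevated, can_delete.
Round 2 — (1), (8), derive can_write, audit_required.
Round 3 — (5), derive token_valid.
Round 4 — (2), (9), derive member_of_group, quota_ok.
Round 5 — (10), derive owner.
Closure: {admin_console, audit_required, break_glass, can_delete, can_write, elevated, export_allowed, member_of_group, mfa_enrolled, owner, quota_ok, restricted_mode, role_editor, role_viewer, session_fresh, sso_linked, token_valid} — 17 facts.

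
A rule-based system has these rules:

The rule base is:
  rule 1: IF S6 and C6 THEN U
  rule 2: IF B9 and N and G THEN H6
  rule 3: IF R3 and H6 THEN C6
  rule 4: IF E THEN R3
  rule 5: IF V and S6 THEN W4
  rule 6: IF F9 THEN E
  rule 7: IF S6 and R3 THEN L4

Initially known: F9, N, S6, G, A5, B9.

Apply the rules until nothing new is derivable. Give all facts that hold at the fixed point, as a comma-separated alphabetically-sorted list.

Round 1 — rule 2, rule 6, derive H6, E.
Round 2 — rule 4, derive R3.
Round 3 — rule 3, rule 7, derive C6, L4.
Round 4 — rule 1, derive U.

A5, B9, C6, E, F9, G, H6, L4, N, R3, S6, U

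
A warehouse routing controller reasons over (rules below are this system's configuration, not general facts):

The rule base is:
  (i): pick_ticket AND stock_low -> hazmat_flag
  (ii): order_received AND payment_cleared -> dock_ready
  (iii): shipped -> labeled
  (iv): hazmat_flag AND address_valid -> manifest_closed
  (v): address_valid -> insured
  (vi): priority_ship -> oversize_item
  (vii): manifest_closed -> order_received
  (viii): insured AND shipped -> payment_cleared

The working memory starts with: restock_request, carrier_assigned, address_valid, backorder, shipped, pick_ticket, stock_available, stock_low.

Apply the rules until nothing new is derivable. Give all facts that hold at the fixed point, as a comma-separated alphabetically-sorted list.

Round 1 fires (i), (iii), (v), giving hazmat_flag, labeled, insured.
Round 2 fires (iv), (viii), giving manifest_closed, payment_cleared.
Round 3 fires (vii), giving order_received.
Round 4 fires (ii), giving dock_ready.

address_valid, backorder, carrier_assigned, dock_ready, hazmat_flag, insured, labeled, manifest_closed, order_received, payment_cleared, pick_ticket, restock_request, shipped, stock_available, stock_low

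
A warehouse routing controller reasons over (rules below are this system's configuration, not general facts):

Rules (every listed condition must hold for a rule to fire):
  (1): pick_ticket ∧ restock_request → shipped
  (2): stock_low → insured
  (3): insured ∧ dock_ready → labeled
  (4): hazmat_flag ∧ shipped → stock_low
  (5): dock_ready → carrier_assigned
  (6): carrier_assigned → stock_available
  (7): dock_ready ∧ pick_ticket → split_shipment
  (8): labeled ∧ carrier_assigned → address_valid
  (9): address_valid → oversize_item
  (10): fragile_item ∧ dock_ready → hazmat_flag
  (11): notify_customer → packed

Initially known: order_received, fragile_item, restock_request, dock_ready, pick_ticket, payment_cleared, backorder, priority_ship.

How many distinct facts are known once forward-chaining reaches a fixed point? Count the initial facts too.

18

Round 1: (1) [pick_ticket ∧ restock_request → shipped]; (5) [dock_ready → carrier_assigned]; (7) [dock_ready ∧ pick_ticket → split_shipment]; (10) [fragile_item ∧ dock_ready → hazmat_flag]. Adds shipped, carrier_assigned, split_shipment, hazmat_flag.
Round 2: (4) [hazmat_flag ∧ shipped → stock_low]; (6) [carrier_assigned → stock_available]. Adds stock_low, stock_available.
Round 3: (2) [stock_low → insured]. Adds insured.
Round 4: (3) [insured ∧ dock_ready → labeled]. Adds labeled.
Round 5: (8) [labeled ∧ carrier_assigned → address_valid]. Adds address_valid.
Round 6: (9) [address_valid → oversize_item]. Adds oversize_item.
Closure: {address_valid, backorder, carrier_assigned, dock_ready, fragile_item, hazmat_flag, insured, labeled, order_received, oversize_item, payment_cleared, pick_ticket, priority_ship, restock_request, shipped, split_shipment, stock_available, stock_low} — 18 facts.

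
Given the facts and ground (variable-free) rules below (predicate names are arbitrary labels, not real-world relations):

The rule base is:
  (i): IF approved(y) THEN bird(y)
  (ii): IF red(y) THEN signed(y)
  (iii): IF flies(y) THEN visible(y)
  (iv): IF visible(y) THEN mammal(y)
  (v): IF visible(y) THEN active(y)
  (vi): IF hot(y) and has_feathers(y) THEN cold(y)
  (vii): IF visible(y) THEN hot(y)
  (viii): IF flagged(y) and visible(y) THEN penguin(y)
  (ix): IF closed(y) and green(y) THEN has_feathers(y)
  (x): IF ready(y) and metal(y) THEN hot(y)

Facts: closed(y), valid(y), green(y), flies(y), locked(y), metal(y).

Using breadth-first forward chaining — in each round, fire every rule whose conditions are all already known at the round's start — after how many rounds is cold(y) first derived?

[1] (iii) [IF flies(y) THEN visible(y)]; (ix) [IF closed(y) and green(y) THEN has_feathers(y)]. ⇒ new: visible(y), has_feathers(y).
[2] (iv) [IF visible(y) THEN mammal(y)]; (v) [IF visible(y) THEN active(y)]; (vii) [IF visible(y) THEN hot(y)]. ⇒ new: mammal(y), active(y), hot(y).
[3] (vi) [IF hot(y) and has_feathers(y) THEN cold(y)]. ⇒ new: cold(y).
cold(y) first appears in round 3.

3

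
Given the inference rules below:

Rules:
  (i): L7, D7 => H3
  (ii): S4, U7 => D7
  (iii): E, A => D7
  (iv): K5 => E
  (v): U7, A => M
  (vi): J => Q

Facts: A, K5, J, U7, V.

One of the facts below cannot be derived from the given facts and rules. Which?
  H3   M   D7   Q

H3

Round 1 fires (iv), (v), (vi), giving E, M, Q.
Round 2 fires (iii), giving D7.
Derived: D7 (round 2), Q (round 1), M (round 1). H3 never appears in any round.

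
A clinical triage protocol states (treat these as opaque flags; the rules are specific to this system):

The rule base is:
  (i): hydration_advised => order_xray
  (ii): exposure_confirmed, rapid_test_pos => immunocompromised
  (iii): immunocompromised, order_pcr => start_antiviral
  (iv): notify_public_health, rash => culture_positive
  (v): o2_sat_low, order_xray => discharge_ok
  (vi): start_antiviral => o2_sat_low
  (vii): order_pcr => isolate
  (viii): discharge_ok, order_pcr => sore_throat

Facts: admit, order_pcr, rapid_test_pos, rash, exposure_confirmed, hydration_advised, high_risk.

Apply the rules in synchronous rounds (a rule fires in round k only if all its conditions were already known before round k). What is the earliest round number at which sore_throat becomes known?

5

Round 1: (i) [hydration_advised => order_xray]; (ii) [exposure_confirmed, rapid_test_pos => immunocompromised]; (vii) [order_pcr => isolate]. New: order_xray, immunocompromised, isolate.
Round 2: (iii) [immunocompromised, order_pcr => start_antiviral]. New: start_antiviral.
Round 3: (vi) [start_antiviral => o2_sat_low]. New: o2_sat_low.
Round 4: (v) [o2_sat_low, order_xray => discharge_ok]. New: discharge_ok.
Round 5: (viii) [discharge_ok, order_pcr => sore_throat]. New: sore_throat.
sore_throat first appears in round 5.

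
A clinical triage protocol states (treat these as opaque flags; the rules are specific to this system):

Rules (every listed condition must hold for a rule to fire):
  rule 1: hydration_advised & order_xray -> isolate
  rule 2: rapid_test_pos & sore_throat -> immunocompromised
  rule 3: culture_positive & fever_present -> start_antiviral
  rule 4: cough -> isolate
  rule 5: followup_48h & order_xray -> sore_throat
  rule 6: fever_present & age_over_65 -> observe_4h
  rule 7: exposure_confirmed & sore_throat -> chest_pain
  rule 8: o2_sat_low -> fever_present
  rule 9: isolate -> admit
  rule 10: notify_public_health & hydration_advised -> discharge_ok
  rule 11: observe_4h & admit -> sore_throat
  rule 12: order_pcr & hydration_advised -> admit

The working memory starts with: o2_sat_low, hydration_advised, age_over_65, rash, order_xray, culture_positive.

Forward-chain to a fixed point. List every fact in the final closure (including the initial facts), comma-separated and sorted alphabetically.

Round 1 fires rule 1, rule 8, giving isolate, fever_present.
Round 2 fires rule 3, rule 6, rule 9, giving start_antiviral, observe_4h, admit.
Round 3 fires rule 11, giving sore_throat.

admit, age_over_65, culture_positive, fever_present, hydration_advised, isolate, o2_sat_low, observe_4h, order_xray, rash, sore_throat, start_antiviral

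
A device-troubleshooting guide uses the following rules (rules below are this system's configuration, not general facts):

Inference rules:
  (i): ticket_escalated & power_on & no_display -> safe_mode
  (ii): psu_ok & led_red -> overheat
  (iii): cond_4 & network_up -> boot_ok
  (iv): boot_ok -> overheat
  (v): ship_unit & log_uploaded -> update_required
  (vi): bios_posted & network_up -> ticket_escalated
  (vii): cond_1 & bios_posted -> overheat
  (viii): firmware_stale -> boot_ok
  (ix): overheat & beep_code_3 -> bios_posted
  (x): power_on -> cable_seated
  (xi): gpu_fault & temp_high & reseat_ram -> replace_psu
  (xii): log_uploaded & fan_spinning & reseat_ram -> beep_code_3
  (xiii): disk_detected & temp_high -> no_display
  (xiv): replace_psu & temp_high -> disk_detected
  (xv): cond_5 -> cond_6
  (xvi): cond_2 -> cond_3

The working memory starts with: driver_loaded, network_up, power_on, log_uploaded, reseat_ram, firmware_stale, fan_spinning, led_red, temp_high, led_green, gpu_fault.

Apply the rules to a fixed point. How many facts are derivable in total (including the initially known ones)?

[1] (viii) [firmware_stale -> boot_ok]; (x) [power_on -> cable_seated]; (xi) [gpu_fault & temp_high & reseat_ram -> replace_psu]; (xii) [log_uploaded & fan_spinning & reseat_ram -> beep_code_3]. ⇒ new: boot_ok, cable_seated, replace_psu, beep_code_3.
[2] (iv) [boot_ok -> overheat]; (xiv) [replace_psu & temp_high -> disk_detected]. ⇒ new: overheat, disk_detected.
[3] (ix) [overheat & beep_code_3 -> bios_posted]; (xiii) [disk_detected & temp_high -> no_display]. ⇒ new: bios_posted, no_display.
[4] (vi) [bios_posted & network_up -> ticket_escalated]. ⇒ new: ticket_escalated.
[5] (i) [ticket_escalated & power_on & no_display -> safe_mode]. ⇒ new: safe_mode.
Closure: {beep_code_3, bios_posted, boot_ok, cable_seated, disk_detected, driver_loaded, fan_spinning, firmware_stale, gpu_fault, led_green, led_red, log_uploaded, network_up, no_display, overheat, power_on, replace_psu, reseat_ram, safe_mode, temp_high, ticket_escalated} — 21 facts.

21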